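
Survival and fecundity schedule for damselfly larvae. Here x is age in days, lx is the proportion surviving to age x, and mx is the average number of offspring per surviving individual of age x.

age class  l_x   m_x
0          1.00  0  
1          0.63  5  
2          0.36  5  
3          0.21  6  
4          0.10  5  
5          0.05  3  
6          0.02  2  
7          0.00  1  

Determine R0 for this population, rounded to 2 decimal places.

lx·mx by age: 0, 3.15, 1.8, 1.26, 0.5, 0.15, 0.04, 0
R0 = Σ lx·mx = 6.9 → 6.90

6.90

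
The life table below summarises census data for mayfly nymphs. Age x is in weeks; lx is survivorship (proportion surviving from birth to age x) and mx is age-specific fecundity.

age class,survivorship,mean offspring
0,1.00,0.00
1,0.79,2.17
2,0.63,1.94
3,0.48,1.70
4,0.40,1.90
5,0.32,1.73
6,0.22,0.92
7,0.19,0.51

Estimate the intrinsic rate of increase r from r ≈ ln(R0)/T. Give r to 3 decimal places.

0.630

R0 = Σ lx·mx = 0 + 1.7143 + 1.2222 + 0.816 + 0.76 + 0.5536 + 0.2024 + 0.0969 = 5.3654
Σ x·lx·mx = 14.3074; T = 14.3074/5.3654 = 2.6666…
r ≈ ln(R0)/T = ln(5.3654)/2.6666… = 0.63… → 0.630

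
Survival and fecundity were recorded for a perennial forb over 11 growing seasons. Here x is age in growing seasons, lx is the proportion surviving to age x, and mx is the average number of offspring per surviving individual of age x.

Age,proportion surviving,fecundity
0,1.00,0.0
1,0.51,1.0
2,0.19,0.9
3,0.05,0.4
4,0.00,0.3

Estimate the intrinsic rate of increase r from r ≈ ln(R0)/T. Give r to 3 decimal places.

-0.273

R0 = Σ lx·mx = 0 + 0.51 + 0.171 + 0.02 + 0 = 0.701
Σ x·lx·mx = 0.912; T = 0.912/0.701 = 1.301…
r ≈ ln(R0)/T = ln(0.701)/1.301… = -0.27306… → -0.273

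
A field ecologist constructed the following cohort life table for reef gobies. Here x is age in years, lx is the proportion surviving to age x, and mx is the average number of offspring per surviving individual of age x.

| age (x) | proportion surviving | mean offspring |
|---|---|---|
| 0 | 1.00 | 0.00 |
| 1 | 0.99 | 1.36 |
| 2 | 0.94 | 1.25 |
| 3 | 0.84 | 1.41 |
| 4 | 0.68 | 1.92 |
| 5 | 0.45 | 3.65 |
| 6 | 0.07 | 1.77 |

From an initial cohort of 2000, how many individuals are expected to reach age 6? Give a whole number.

Expected survivors = N0 · l_6 = 2000 × 0.07 = 140 → 140

140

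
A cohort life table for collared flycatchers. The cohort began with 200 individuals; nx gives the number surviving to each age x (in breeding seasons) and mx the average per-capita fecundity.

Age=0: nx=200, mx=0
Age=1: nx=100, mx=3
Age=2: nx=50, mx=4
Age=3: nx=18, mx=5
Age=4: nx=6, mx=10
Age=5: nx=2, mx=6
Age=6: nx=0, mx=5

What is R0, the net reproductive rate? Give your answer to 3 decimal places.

lx = nx/n0 = nx/200: 1, 0.5, 0.25, 0.09, 0.03, 0.01, 0
lx·mx by age: 0, 1.5, 1, 0.45, 0.3, 0.06, 0
R0 = Σ lx·mx = 3.31 → 3.310

3.310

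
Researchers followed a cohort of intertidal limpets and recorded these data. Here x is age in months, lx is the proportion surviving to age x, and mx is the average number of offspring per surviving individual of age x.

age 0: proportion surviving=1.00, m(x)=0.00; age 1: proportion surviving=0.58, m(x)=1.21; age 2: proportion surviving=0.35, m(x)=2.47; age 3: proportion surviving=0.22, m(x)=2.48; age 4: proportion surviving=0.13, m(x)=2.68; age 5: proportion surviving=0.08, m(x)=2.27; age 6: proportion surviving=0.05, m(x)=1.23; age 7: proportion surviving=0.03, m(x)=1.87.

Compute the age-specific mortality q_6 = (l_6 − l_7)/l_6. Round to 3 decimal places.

0.400

q_6 = (l_6 − l_7) / l_6 = (0.05 − 0.03) / 0.05
     = 0.02 / 0.05 = 0.4 → 0.400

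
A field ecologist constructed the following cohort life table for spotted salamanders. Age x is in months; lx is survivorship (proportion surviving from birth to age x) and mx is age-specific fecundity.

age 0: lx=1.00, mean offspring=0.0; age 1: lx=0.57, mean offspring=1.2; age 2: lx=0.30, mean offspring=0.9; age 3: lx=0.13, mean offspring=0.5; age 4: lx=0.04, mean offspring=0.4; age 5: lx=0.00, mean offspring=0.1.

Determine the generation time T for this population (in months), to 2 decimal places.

1.43

lx·mx: 0, 0.684, 0.27, 0.065, 0.016, 0 → R0 = 1.035
x·lx·mx: 0, 0.684, 0.54, 0.195, 0.064, 0 → Σ = 1.483
T = 1.483 / 1.035 = 1.43285… → 1.43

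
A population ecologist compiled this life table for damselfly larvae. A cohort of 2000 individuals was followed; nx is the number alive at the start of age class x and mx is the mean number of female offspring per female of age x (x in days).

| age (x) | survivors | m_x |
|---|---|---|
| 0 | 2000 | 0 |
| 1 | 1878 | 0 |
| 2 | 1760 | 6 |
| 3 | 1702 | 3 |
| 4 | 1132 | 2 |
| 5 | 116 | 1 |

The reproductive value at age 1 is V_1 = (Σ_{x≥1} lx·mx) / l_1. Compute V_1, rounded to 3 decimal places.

9.609

lx = nx/n0 = nx/2000: 1, 0.939, 0.88, 0.851, 0.566, 0.058
lx·mx for x ≥ 1: 0, 5.28, 2.553, 1.132, 0.058 → sum = 9.023
V_1 = 9.023 / l_1 = 9.023 / 0.939 = 9.609159… → 9.609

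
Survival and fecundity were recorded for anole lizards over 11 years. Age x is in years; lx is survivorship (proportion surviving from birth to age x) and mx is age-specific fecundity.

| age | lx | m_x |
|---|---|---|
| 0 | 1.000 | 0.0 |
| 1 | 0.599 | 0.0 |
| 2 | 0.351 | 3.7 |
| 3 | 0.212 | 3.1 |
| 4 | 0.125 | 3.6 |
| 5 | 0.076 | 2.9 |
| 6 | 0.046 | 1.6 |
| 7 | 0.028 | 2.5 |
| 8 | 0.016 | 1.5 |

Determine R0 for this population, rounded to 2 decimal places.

2.79

lx·mx by age: 0, 0, 1.2987, 0.6572, 0.45, 0.2204, 0.0736, 0.07, 0.024
R0 = Σ lx·mx = 2.7939 → 2.79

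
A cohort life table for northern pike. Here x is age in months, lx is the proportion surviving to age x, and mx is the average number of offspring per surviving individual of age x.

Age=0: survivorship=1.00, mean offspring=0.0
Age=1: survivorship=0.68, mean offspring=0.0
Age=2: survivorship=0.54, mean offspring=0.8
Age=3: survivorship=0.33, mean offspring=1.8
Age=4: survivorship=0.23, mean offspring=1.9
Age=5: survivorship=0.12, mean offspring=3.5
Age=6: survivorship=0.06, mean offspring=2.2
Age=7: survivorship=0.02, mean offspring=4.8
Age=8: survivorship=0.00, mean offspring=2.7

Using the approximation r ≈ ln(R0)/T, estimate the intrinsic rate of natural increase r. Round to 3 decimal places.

R0 = Σ lx·mx = 0 + 0 + 0.432 + 0.594 + 0.437 + 0.42 + 0.132 + 0.096 + 0 = 2.111
Σ x·lx·mx = 7.958; T = 7.958/2.111 = 3.76978…
r ≈ ln(R0)/T = ln(2.111)/3.76978… = 0.1982… → 0.198

0.198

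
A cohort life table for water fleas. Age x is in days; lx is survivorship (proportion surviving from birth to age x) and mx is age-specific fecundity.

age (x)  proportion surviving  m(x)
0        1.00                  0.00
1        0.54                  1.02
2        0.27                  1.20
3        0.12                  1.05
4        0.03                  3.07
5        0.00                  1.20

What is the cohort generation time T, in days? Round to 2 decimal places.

1.78

lx·mx: 0, 0.5508, 0.324, 0.126, 0.0921, 0 → R0 = 1.0929
x·lx·mx: 0, 0.5508, 0.648, 0.378, 0.3684, 0 → Σ = 1.9452
T = 1.9452 / 1.0929 = 1.779852… → 1.78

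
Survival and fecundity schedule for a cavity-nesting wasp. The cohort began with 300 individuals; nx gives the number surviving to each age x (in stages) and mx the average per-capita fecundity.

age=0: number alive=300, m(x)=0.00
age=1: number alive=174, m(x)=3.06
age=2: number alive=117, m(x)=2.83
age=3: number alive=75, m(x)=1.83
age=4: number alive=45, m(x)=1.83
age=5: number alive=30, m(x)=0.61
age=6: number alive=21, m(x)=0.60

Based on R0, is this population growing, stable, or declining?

growing

lx = nx/n0 = nx/300: 1, 0.58, 0.39, 0.25, 0.15, 0.1, 0.07
R0 = Σ lx·mx = 0 + 1.7748 + 1.1037 + 0.4575 + 0.2745 + 0.061 + 0.042 = 3.7135
R0 > 1, so the population is growing.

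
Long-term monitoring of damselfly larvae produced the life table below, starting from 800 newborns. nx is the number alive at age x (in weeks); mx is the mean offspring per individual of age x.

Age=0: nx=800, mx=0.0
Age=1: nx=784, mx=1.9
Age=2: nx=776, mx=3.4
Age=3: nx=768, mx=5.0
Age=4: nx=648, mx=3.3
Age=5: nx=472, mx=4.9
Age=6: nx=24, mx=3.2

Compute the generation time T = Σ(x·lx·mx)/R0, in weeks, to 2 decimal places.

3.11

lx = nx/n0 = nx/800: 1, 0.98, 0.97, 0.96, 0.81, 0.59, 0.03
lx·mx: 0, 1.862, 3.298, 4.8, 2.673, 2.891, 0.096 → R0 = 15.62
x·lx·mx: 0, 1.862, 6.596, 14.4, 10.692, 14.455, 0.576 → Σ = 48.581
T = 48.581 / 15.62 = 3.110179… → 3.11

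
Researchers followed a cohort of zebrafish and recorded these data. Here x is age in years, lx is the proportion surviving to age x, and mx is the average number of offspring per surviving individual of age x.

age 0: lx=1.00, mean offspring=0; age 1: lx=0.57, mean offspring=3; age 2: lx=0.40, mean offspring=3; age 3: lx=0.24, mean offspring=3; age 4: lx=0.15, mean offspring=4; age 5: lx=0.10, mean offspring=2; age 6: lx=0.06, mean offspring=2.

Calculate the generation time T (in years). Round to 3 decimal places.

lx·mx: 0, 1.71, 1.2, 0.72, 0.6, 0.2, 0.12 → R0 = 4.55
x·lx·mx: 0, 1.71, 2.4, 2.16, 2.4, 1, 0.72 → Σ = 10.39
T = 10.39 / 4.55 = 2.283516… → 2.284

2.284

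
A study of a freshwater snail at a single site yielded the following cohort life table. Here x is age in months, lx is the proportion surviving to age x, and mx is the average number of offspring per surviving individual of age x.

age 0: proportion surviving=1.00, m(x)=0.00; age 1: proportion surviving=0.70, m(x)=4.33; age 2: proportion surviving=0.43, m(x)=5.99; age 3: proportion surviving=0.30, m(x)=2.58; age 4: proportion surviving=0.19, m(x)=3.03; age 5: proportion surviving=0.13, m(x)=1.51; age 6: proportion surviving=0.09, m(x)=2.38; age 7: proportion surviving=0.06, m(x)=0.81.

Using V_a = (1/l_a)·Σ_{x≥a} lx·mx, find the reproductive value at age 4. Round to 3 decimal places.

lx·mx for x ≥ 4: 0.5757, 0.1963, 0.2142, 0.0486 → sum = 1.0348
V_4 = 1.0348 / l_4 = 1.0348 / 0.19 = 5.446316… → 5.446

5.446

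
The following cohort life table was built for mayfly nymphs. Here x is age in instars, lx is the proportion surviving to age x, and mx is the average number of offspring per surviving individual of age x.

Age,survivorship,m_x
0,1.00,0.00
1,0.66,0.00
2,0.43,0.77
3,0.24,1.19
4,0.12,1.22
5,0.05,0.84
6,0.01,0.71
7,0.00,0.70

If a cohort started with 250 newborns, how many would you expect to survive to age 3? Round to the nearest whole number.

60

Expected survivors = N0 · l_3 = 250 × 0.24 = 60 → 60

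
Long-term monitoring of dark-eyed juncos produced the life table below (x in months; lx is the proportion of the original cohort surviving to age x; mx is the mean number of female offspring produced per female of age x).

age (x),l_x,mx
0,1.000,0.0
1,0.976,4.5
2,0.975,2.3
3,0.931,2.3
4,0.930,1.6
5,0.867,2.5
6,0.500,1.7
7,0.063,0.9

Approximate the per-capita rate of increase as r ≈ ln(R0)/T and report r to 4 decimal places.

R0 = Σ lx·mx = 0 + 4.392 + 2.2425 + 2.1413 + 1.488 + 2.1675 + 0.85 + 0.0567 = 13.338
Σ x·lx·mx = 37.5873; T = 37.5873/13.338 = 2.81806…
r ≈ ln(R0)/T = ln(13.338)/2.81806… = 0.919291… → 0.9193

0.9193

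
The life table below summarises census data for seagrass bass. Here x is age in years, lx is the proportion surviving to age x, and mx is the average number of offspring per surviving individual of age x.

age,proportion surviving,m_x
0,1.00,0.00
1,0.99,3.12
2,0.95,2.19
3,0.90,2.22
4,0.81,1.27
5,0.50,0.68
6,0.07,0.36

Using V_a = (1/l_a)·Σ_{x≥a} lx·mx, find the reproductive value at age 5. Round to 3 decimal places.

0.730

lx·mx for x ≥ 5: 0.34, 0.0252 → sum = 0.3652
V_5 = 0.3652 / l_5 = 0.3652 / 0.5 = 0.7304 → 0.730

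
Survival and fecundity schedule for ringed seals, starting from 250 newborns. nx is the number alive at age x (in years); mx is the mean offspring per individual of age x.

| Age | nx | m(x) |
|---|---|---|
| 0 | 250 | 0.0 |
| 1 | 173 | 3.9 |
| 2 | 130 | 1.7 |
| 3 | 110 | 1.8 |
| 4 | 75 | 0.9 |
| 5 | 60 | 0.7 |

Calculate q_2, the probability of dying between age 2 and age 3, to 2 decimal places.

0.15

lx = nx/n0 = nx/250: 1, 0.692, 0.52, 0.44, 0.3, 0.24
q_2 = (l_2 − l_3) / l_2 = (0.52 − 0.44) / 0.52
     = 0.08 / 0.52 = 0.153846… → 0.15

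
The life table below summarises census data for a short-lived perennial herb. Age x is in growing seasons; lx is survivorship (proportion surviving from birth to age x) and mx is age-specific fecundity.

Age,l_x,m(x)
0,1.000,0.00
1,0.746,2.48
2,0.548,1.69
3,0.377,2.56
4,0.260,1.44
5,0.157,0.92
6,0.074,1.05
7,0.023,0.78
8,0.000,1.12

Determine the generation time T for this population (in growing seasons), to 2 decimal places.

lx·mx: 0, 1.85008, 0.92612, 0.96512, 0.3744, 0.14444, 0.0777, 0.01794, 0 → R0 = 4.3558
x·lx·mx: 0, 1.85008, 1.85224, 2.89536, 1.4976, 0.7222, 0.4662, 0.12558, 0 → Σ = 9.40926
T = 9.40926 / 4.3558 = 2.160168… → 2.16

2.16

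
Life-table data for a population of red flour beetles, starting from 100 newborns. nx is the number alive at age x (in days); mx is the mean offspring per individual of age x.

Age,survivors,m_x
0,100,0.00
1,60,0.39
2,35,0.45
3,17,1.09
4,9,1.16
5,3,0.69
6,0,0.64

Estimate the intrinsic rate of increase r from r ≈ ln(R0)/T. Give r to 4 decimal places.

-0.1528

lx = nx/n0 = nx/100: 1, 0.6, 0.35, 0.17, 0.09, 0.03, 0
R0 = Σ lx·mx = 0 + 0.234 + 0.1575 + 0.1853 + 0.1044 + 0.0207 + 0 = 0.7019
Σ x·lx·mx = 1.626; T = 1.626/0.7019 = 2.31657…
r ≈ ln(R0)/T = ln(0.7019)/2.31657… = -0.152797… → -0.1528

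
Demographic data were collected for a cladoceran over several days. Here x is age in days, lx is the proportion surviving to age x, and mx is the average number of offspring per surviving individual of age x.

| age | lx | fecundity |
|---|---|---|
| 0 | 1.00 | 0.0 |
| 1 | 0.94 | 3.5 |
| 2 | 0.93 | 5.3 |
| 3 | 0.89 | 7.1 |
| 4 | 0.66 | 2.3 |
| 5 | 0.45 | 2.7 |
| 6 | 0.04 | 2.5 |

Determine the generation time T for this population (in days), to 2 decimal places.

lx·mx: 0, 3.29, 4.929, 6.319, 1.518, 1.215, 0.1 → R0 = 17.371
x·lx·mx: 0, 3.29, 9.858, 18.957, 6.072, 6.075, 0.6 → Σ = 44.852
T = 44.852 / 17.371 = 2.582004… → 2.58

2.58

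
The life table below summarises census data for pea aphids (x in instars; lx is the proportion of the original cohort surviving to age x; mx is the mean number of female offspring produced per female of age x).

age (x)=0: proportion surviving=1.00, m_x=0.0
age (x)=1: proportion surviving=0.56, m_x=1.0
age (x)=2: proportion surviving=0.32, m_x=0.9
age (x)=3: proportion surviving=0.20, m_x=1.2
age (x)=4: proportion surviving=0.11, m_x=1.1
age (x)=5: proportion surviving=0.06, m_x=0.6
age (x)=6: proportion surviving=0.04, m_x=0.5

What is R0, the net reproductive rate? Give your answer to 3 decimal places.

lx·mx by age: 0, 0.56, 0.288, 0.24, 0.121, 0.036, 0.02
R0 = Σ lx·mx = 1.265 → 1.265

1.265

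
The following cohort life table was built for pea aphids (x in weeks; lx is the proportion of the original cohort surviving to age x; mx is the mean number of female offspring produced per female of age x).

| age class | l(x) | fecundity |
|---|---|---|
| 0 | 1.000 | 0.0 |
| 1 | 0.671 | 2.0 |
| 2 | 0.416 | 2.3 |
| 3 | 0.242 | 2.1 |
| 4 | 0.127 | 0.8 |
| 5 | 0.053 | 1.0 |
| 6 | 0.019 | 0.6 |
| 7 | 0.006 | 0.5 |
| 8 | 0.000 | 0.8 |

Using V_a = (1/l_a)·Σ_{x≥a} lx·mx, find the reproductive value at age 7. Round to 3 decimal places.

lx·mx for x ≥ 7: 0.003, 0 → sum = 0.003
V_7 = 0.003 / l_7 = 0.003 / 0.006 = 0.5 → 0.500

0.500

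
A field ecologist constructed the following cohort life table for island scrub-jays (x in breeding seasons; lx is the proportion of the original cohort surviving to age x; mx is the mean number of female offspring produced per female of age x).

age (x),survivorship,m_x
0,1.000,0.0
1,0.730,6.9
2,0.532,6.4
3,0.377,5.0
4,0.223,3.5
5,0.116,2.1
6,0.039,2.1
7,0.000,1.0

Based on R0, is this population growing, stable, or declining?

R0 = Σ lx·mx = 0 + 5.037 + 3.4048 + 1.885 + 0.7805 + 0.2436 + 0.0819 + 0 = 11.4328
R0 > 1, so the population is growing.

growing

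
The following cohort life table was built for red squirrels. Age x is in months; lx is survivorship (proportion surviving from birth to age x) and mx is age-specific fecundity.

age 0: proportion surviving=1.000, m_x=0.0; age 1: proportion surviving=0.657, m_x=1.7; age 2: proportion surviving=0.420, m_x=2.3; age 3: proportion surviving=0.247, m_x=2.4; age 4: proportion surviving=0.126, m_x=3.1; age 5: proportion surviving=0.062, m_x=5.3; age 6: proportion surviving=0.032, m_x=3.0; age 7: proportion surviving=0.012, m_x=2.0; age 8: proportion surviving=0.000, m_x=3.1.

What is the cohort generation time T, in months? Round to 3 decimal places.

lx·mx: 0, 1.1169, 0.966, 0.5928, 0.3906, 0.3286, 0.096, 0.024, 0 → R0 = 3.5149
x·lx·mx: 0, 1.1169, 1.932, 1.7784, 1.5624, 1.643, 0.576, 0.168, 0 → Σ = 8.7767
T = 8.7767 / 3.5149 = 2.496998… → 2.497

2.497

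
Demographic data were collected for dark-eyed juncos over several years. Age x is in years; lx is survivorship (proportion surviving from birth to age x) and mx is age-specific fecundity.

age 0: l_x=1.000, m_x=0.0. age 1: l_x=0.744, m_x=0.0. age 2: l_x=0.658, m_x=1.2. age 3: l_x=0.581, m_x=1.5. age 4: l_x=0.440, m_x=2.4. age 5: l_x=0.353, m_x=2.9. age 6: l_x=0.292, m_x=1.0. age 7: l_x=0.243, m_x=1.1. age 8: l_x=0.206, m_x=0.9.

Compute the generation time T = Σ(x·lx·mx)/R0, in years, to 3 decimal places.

4.156

lx·mx: 0, 0, 0.7896, 0.8715, 1.056, 1.0237, 0.292, 0.2673, 0.1854 → R0 = 4.4855
x·lx·mx: 0, 0, 1.5792, 2.6145, 4.224, 5.1185, 1.752, 1.8711, 1.4832 → Σ = 18.6425
T = 18.6425 / 4.4855 = 4.15617… → 4.156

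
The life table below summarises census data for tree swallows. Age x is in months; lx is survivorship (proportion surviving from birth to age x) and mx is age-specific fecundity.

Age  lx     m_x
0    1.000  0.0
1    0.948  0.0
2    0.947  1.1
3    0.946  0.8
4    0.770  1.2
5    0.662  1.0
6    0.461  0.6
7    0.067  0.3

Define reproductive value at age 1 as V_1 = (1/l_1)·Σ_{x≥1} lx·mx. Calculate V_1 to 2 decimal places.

3.88

lx·mx for x ≥ 1: 0, 1.0417, 0.7568, 0.924, 0.662, 0.2766, 0.0201 → sum = 3.6812
V_1 = 3.6812 / l_1 = 3.6812 / 0.948 = 3.883122… → 3.88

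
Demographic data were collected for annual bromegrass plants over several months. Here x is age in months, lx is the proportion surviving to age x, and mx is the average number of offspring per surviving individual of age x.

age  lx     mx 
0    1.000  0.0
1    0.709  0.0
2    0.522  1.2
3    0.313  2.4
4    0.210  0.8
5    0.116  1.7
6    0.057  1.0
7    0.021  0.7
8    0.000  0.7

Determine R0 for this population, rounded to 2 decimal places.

1.81

lx·mx by age: 0, 0, 0.6264, 0.7512, 0.168, 0.1972, 0.057, 0.0147, 0
R0 = Σ lx·mx = 1.8145 → 1.81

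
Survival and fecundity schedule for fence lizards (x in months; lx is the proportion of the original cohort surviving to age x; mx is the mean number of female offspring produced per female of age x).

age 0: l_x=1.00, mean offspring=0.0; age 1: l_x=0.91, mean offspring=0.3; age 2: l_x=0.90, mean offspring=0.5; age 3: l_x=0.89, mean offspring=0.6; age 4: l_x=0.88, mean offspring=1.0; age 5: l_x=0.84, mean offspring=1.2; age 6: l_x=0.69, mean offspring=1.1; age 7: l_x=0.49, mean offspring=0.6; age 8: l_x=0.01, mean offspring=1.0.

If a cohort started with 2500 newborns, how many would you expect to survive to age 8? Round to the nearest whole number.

Expected survivors = N0 · l_8 = 2500 × 0.01 = 25 → 25

25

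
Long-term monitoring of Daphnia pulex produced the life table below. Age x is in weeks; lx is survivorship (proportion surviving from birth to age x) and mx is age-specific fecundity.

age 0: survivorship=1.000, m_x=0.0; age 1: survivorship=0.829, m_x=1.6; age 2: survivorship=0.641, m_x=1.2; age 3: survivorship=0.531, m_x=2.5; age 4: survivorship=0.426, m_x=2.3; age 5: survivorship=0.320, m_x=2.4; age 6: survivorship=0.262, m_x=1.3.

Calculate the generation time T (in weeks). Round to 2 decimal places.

lx·mx: 0, 1.3264, 0.7692, 1.3275, 0.9798, 0.768, 0.3406 → R0 = 5.5115
x·lx·mx: 0, 1.3264, 1.5384, 3.9825, 3.9192, 3.84, 2.0436 → Σ = 16.6501
T = 16.6501 / 5.5115 = 3.020974… → 3.02

3.02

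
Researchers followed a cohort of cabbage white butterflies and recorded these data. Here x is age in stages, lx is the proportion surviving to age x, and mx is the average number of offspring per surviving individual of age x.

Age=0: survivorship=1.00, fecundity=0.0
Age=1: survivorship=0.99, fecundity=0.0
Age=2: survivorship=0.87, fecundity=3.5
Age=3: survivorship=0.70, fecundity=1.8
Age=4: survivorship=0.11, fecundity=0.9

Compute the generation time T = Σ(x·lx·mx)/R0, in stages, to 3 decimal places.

2.331

lx·mx: 0, 0, 3.045, 1.26, 0.099 → R0 = 4.404
x·lx·mx: 0, 0, 6.09, 3.78, 0.396 → Σ = 10.266
T = 10.266 / 4.404 = 2.331063… → 2.331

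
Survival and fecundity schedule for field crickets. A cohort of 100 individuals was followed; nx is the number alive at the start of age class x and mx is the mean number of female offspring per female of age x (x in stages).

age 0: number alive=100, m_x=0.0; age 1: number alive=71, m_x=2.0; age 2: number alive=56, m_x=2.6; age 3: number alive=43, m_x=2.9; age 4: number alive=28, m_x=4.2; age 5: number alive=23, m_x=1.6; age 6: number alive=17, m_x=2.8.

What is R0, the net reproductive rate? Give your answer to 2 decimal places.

lx = nx/n0 = nx/100: 1, 0.71, 0.56, 0.43, 0.28, 0.23, 0.17
lx·mx by age: 0, 1.42, 1.456, 1.247, 1.176, 0.368, 0.476
R0 = Σ lx·mx = 6.143 → 6.14

6.14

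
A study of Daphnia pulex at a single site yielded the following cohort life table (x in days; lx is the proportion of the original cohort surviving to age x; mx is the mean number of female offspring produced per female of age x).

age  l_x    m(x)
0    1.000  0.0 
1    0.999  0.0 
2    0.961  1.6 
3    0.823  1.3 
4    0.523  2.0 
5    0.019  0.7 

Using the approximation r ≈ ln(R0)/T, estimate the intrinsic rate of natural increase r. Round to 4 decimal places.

R0 = Σ lx·mx = 0 + 0 + 1.5376 + 1.0699 + 1.046 + 0.0133 = 3.6668
Σ x·lx·mx = 10.5354; T = 10.5354/3.6668 = 2.87319…
r ≈ ln(R0)/T = ln(3.6668)/2.87319… = 0.452222… → 0.4522

0.4522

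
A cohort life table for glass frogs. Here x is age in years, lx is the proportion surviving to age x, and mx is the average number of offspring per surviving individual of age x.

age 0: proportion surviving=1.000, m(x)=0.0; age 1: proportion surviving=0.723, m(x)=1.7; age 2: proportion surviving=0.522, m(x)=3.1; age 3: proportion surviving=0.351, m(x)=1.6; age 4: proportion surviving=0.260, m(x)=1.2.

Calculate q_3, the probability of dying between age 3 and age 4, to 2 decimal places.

q_3 = (l_3 − l_4) / l_3 = (0.351 − 0.26) / 0.351
     = 0.091 / 0.351 = 0.259259… → 0.26

0.26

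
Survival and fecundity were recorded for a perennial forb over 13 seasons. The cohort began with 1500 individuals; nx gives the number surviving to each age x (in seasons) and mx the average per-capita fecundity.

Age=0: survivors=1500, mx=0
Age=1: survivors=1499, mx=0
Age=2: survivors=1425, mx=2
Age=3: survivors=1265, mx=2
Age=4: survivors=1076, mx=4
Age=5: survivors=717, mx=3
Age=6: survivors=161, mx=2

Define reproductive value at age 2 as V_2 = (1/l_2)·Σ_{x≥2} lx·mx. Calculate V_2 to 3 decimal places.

8.531

lx = nx/n0 = nx/1500: 1, 0.99933…, 0.95, 0.84333…, 0.71733…, 0.478, 0.10733…
lx·mx for x ≥ 2: 1.9, 1.686667…, 2.869333…, 1.434, 0.214667… → sum = 8.104667…
V_2 = 8.104667… / l_2 = 8.104667… / 0.95 = 8.531228… → 8.531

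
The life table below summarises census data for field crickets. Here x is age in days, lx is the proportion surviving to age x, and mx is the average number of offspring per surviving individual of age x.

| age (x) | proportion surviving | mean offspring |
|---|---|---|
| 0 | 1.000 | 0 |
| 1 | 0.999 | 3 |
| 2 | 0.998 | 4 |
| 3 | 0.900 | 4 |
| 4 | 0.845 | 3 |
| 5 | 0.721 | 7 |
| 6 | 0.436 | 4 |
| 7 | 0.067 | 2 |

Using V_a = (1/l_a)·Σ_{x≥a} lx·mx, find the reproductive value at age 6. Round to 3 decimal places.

lx·mx for x ≥ 6: 1.744, 0.134 → sum = 1.878
V_6 = 1.878 / l_6 = 1.878 / 0.436 = 4.307339… → 4.307

4.307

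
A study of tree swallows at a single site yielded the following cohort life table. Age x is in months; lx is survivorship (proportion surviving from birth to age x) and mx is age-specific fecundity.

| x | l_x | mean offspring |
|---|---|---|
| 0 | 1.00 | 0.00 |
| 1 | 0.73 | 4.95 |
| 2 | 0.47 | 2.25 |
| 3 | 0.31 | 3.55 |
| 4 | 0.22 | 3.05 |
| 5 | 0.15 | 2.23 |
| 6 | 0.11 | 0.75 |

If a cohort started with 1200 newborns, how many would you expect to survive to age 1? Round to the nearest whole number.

876

Expected survivors = N0 · l_1 = 1200 × 0.73 = 876 → 876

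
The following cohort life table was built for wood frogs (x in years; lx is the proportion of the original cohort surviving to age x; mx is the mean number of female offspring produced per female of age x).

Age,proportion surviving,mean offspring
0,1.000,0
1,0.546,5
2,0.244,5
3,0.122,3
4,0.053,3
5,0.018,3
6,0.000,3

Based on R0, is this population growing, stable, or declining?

growing

R0 = Σ lx·mx = 0 + 2.73 + 1.22 + 0.366 + 0.159 + 0.054 + 0 = 4.529
R0 > 1, so the population is growing.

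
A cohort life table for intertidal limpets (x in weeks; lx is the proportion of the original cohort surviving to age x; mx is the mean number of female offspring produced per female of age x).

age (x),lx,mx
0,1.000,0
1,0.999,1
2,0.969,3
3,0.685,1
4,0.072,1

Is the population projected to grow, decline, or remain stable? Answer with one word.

growing

R0 = Σ lx·mx = 0 + 0.999 + 2.907 + 0.685 + 0.072 = 4.663
R0 > 1, so the population is growing.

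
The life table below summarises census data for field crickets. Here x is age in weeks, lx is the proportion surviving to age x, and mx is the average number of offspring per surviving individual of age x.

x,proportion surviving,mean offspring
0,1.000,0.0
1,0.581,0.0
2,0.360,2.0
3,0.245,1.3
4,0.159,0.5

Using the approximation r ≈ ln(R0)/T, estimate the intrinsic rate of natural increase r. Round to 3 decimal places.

0.046

R0 = Σ lx·mx = 0 + 0 + 0.72 + 0.3185 + 0.0795 = 1.118
Σ x·lx·mx = 2.7135; T = 2.7135/1.118 = 2.4271…
r ≈ ln(R0)/T = ln(1.118)/2.4271… = 0.04596… → 0.046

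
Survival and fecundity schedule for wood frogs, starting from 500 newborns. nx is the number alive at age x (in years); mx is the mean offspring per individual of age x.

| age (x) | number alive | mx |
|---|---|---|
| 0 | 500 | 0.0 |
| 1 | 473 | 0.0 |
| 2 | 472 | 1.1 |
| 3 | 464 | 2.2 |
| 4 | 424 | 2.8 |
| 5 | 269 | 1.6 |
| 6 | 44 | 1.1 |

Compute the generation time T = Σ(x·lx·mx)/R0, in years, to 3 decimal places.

3.522

lx = nx/n0 = nx/500: 1, 0.946, 0.944, 0.928, 0.848, 0.538, 0.088
lx·mx: 0, 0, 1.0384, 2.0416, 2.3744, 0.8608, 0.0968 → R0 = 6.412
x·lx·mx: 0, 0, 2.0768, 6.1248, 9.4976, 4.304, 0.5808 → Σ = 22.584
T = 22.584 / 6.412 = 3.522146… → 3.522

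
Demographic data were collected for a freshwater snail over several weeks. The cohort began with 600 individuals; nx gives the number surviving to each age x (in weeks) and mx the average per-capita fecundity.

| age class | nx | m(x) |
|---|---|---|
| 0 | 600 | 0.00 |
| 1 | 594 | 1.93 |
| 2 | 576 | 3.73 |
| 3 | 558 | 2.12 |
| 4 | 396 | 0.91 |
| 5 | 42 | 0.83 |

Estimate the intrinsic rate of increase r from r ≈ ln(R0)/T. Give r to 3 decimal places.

0.962

lx = nx/n0 = nx/600: 1, 0.99, 0.96, 0.93, 0.66, 0.07
R0 = Σ lx·mx = 0 + 1.9107 + 3.5808 + 1.9716 + 0.6006 + 0.0581 = 8.1218
Σ x·lx·mx = 17.68; T = 17.68/8.1218 = 2.17686…
r ≈ ln(R0)/T = ln(8.1218)/2.17686… = 0.96219… → 0.962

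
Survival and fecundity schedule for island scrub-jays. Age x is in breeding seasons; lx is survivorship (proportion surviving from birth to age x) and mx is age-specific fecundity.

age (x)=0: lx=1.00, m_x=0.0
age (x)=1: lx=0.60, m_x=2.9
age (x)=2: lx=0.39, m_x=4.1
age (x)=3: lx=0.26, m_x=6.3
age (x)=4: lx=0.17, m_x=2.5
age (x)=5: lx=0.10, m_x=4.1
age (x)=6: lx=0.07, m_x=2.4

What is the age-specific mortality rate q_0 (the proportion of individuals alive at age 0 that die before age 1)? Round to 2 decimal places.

q_0 = (l_0 − l_1) / l_0 = (1 − 0.6) / 1
     = 0.4 / 1 = 0.4 → 0.40

0.40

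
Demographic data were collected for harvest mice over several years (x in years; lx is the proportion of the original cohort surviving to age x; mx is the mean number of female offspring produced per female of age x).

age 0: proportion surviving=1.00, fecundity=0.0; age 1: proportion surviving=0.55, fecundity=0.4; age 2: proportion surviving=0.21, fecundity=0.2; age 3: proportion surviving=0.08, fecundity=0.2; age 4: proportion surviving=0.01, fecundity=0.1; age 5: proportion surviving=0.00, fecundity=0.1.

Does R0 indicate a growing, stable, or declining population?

R0 = Σ lx·mx = 0 + 0.22 + 0.042 + 0.016 + 0.001 + 0 = 0.279
R0 < 1, so the population is declining.

declining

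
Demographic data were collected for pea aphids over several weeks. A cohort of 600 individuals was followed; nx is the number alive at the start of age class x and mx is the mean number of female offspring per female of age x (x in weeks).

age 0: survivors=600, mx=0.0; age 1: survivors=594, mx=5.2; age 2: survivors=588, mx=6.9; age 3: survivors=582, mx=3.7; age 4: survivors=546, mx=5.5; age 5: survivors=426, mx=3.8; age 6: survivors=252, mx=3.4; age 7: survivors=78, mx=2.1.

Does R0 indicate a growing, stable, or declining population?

growing

lx = nx/n0 = nx/600: 1, 0.99, 0.98, 0.97, 0.91, 0.71, 0.42, 0.13
R0 = Σ lx·mx = 0 + 5.148 + 6.762 + 3.589 + 5.005 + 2.698 + 1.428 + 0.273 = 24.903
R0 > 1, so the population is growing.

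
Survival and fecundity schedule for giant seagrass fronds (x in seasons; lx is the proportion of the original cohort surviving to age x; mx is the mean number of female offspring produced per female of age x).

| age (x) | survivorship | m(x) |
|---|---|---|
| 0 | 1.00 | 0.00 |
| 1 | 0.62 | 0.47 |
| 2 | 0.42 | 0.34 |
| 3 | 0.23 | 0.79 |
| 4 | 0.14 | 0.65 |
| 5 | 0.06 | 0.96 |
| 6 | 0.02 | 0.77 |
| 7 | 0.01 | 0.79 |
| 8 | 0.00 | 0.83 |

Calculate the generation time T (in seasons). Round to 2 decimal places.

lx·mx: 0, 0.2914, 0.1428, 0.1817, 0.091, 0.0576, 0.0154, 0.0079, 0 → R0 = 0.7878
x·lx·mx: 0, 0.2914, 0.2856, 0.5451, 0.364, 0.288, 0.0924, 0.0553, 0 → Σ = 1.9218
T = 1.9218 / 0.7878 = 2.439452… → 2.44

2.44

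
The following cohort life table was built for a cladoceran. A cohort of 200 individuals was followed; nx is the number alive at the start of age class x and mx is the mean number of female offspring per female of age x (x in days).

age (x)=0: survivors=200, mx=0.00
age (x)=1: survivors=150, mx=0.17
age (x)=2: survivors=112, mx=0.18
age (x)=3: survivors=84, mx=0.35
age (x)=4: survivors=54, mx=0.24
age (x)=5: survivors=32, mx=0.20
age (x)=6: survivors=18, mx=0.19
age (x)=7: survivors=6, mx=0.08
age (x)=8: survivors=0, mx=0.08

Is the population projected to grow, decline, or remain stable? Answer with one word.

lx = nx/n0 = nx/200: 1, 0.75, 0.56, 0.42, 0.27, 0.16, 0.09, 0.03, 0
R0 = Σ lx·mx = 0 + 0.1275 + 0.1008 + 0.147 + 0.0648 + 0.032 + 0.0171 + 0.0024 + 0 = 0.4916
R0 < 1, so the population is declining.

declining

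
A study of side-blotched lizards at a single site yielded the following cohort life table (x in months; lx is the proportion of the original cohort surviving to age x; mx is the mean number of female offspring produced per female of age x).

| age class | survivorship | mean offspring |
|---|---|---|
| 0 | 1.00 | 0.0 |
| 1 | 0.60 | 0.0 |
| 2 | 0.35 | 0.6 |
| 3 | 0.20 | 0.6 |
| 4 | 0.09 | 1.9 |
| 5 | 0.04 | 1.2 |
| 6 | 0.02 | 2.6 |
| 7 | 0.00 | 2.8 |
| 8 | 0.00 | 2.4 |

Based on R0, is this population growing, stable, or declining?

declining

R0 = Σ lx·mx = 0 + 0 + 0.21 + 0.12 + 0.171 + 0.048 + 0.052 + 0 + 0 = 0.601
R0 < 1, so the population is declining.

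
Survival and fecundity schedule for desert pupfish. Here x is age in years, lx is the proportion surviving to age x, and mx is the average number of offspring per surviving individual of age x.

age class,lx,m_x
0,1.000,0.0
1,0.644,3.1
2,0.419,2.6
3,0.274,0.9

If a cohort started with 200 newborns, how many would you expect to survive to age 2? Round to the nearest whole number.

84

Expected survivors = N0 · l_2 = 200 × 0.419 = 83.8 → 84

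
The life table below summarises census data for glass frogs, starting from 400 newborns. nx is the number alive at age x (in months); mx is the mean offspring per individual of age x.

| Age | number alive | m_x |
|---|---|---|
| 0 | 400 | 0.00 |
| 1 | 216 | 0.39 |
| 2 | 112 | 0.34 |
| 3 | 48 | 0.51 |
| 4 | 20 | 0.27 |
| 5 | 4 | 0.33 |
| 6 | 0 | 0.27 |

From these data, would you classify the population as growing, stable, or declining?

declining

lx = nx/n0 = nx/400: 1, 0.54, 0.28, 0.12, 0.05, 0.01, 0
R0 = Σ lx·mx = 0 + 0.2106 + 0.0952 + 0.0612 + 0.0135 + 0.0033 + 0 = 0.3838
R0 < 1, so the population is declining.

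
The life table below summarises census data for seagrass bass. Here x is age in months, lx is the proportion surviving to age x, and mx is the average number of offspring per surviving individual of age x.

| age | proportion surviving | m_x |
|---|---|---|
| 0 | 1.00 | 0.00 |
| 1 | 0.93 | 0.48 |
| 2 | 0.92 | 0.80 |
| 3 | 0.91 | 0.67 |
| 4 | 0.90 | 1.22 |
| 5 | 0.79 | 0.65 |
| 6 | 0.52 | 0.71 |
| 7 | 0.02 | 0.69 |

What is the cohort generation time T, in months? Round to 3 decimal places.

3.438

lx·mx: 0, 0.4464, 0.736, 0.6097, 1.098, 0.5135, 0.3692, 0.0138 → R0 = 3.7866
x·lx·mx: 0, 0.4464, 1.472, 1.8291, 4.392, 2.5675, 2.2152, 0.0966 → Σ = 13.0188
T = 13.0188 / 3.7866 = 3.438124… → 3.438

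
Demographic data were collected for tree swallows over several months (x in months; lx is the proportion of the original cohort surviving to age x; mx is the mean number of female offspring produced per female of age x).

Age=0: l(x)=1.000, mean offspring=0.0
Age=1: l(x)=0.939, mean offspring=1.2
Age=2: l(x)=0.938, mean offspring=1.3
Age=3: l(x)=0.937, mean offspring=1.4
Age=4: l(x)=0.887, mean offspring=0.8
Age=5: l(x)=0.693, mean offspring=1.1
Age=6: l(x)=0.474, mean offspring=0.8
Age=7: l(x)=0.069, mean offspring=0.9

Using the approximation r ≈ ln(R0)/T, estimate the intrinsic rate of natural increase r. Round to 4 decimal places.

0.5675

R0 = Σ lx·mx = 0 + 1.1268 + 1.2194 + 1.3118 + 0.7096 + 0.7623 + 0.3792 + 0.0621 = 5.5712
Σ x·lx·mx = 16.8608; T = 16.8608/5.5712 = 3.02642…
r ≈ ln(R0)/T = ln(5.5712)/3.02642… = 0.567538… → 0.5675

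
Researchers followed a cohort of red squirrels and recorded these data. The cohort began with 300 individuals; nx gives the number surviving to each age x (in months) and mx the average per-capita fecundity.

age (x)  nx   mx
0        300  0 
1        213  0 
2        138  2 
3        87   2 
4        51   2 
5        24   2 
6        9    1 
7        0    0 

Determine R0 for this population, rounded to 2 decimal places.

lx = nx/n0 = nx/300: 1, 0.71, 0.46, 0.29, 0.17, 0.08, 0.03, 0
lx·mx by age: 0, 0, 0.92, 0.58, 0.34, 0.16, 0.03, 0
R0 = Σ lx·mx = 2.03 → 2.03

2.03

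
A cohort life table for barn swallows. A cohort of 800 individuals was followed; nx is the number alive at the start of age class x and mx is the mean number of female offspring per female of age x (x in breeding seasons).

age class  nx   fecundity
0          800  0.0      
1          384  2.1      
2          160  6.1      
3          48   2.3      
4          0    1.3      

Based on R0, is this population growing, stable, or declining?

lx = nx/n0 = nx/800: 1, 0.48, 0.2, 0.06, 0
R0 = Σ lx·mx = 0 + 1.008 + 1.22 + 0.138 + 0 = 2.366
R0 > 1, so the population is growing.

growing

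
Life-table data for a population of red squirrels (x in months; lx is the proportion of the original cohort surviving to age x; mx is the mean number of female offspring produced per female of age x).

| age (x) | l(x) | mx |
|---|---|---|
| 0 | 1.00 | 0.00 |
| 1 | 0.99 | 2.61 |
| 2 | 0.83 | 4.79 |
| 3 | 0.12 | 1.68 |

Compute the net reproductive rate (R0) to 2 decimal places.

6.76

lx·mx by age: 0, 2.5839, 3.9757, 0.2016
R0 = Σ lx·mx = 6.7612 → 6.76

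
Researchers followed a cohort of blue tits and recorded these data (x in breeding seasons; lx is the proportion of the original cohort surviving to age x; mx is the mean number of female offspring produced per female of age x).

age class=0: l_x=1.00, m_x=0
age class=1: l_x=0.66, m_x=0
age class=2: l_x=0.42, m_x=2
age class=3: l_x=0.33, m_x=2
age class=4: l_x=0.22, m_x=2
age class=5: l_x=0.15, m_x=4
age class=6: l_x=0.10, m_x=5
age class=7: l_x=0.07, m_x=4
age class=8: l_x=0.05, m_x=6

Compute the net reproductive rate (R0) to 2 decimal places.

lx·mx by age: 0, 0, 0.84, 0.66, 0.44, 0.6, 0.5, 0.28, 0.3
R0 = Σ lx·mx = 3.62 → 3.62

3.62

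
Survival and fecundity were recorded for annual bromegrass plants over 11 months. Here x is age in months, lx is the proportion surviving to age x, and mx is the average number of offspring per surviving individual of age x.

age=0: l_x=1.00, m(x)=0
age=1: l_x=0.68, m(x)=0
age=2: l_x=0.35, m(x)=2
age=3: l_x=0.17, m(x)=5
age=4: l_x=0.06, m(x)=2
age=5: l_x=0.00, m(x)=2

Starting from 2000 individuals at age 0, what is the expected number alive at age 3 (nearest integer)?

Expected survivors = N0 · l_3 = 2000 × 0.17 = 340 → 340

340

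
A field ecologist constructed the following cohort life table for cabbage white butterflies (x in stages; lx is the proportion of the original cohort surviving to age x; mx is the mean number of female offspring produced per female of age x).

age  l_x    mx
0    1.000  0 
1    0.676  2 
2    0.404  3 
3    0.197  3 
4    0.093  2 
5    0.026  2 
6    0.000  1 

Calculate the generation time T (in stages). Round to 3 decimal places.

1.931

lx·mx: 0, 1.352, 1.212, 0.591, 0.186, 0.052, 0 → R0 = 3.393
x·lx·mx: 0, 1.352, 2.424, 1.773, 0.744, 0.26, 0 → Σ = 6.553
T = 6.553 / 3.393 = 1.931329… → 1.931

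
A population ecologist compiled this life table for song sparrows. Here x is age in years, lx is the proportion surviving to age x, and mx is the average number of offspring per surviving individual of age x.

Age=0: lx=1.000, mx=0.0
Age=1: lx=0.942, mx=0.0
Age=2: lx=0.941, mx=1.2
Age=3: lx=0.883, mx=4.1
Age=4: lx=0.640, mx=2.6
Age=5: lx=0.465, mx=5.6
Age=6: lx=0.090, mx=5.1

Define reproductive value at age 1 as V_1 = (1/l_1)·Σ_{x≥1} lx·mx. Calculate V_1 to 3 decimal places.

lx·mx for x ≥ 1: 0, 1.1292, 3.6203, 1.664, 2.604, 0.459 → sum = 9.4765
V_1 = 9.4765 / l_1 = 9.4765 / 0.942 = 10.059979… → 10.060

10.060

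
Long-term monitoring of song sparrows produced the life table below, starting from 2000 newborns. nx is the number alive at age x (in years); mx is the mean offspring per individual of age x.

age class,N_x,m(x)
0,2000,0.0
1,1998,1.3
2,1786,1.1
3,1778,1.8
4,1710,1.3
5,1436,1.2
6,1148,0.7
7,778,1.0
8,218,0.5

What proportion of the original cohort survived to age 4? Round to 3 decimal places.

l_4 = n_4/n_0 = 1710/2000 = 0.855 → 0.855

0.855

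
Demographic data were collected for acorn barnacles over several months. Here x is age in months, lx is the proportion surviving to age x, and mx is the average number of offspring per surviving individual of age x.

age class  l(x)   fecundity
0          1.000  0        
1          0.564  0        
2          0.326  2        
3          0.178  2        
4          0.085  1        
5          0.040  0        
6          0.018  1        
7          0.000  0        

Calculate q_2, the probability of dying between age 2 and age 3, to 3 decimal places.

0.454

q_2 = (l_2 − l_3) / l_2 = (0.326 − 0.178) / 0.326
     = 0.148 / 0.326 = 0.453988… → 0.454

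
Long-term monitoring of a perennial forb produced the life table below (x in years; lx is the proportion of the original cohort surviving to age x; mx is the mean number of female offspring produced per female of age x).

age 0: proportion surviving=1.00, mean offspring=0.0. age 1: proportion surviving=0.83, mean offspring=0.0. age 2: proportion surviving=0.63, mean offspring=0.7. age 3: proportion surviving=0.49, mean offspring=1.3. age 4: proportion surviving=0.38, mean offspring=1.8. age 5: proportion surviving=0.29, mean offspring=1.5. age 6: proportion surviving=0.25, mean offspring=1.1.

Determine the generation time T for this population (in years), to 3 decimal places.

lx·mx: 0, 0, 0.441, 0.637, 0.684, 0.435, 0.275 → R0 = 2.472
x·lx·mx: 0, 0, 0.882, 1.911, 2.736, 2.175, 1.65 → Σ = 9.354
T = 9.354 / 2.472 = 3.783981… → 3.784

3.784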